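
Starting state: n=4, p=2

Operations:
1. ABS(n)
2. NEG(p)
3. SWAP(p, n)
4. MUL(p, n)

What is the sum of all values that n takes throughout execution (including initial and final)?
8

Values of n at each step:
Initial: n = 4
After step 1: n = 4
After step 2: n = 4
After step 3: n = -2
After step 4: n = -2
Sum = 4 + 4 + 4 + -2 + -2 = 8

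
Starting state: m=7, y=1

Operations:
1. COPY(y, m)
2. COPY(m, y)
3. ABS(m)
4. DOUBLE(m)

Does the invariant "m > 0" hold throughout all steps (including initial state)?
Yes

The invariant holds at every step.

State at each step:
Initial: m=7, y=1
After step 1: m=7, y=7
After step 2: m=7, y=7
After step 3: m=7, y=7
After step 4: m=14, y=7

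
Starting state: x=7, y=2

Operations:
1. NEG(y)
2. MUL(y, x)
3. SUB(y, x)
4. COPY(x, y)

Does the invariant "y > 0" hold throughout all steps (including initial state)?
No, violated after step 1

The invariant is violated after step 1.

State at each step:
Initial: x=7, y=2
After step 1: x=7, y=-2
After step 2: x=7, y=-14
After step 3: x=7, y=-21
After step 4: x=-21, y=-21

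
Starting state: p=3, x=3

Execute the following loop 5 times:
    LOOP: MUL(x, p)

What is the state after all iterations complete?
p=3, x=729

Iteration trace:
Start: p=3, x=3
After iteration 1: p=3, x=9
After iteration 2: p=3, x=27
After iteration 3: p=3, x=81
After iteration 4: p=3, x=243
After iteration 5: p=3, x=729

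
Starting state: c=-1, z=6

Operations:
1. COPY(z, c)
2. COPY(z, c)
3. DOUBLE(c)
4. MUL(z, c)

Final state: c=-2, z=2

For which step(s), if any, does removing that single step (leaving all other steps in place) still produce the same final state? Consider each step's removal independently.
Step(s) 1, 2

Testing removal of each single step:
Without step 1: final = c=-2, z=2 (same)
Without step 2: final = c=-2, z=2 (same)
Without step 3: final = c=-1, z=1 (different)
Without step 4: final = c=-2, z=-1 (different)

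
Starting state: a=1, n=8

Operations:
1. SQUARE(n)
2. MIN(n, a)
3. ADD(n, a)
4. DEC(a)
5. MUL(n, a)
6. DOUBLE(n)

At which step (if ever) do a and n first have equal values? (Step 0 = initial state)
Step 2

a and n first become equal after step 2.

Comparing values at each step:
Initial: a=1, n=8
After step 1: a=1, n=64
After step 2: a=1, n=1 ← equal!
After step 3: a=1, n=2
After step 4: a=0, n=2
After step 5: a=0, n=0 ← equal!
After step 6: a=0, n=0 ← equal!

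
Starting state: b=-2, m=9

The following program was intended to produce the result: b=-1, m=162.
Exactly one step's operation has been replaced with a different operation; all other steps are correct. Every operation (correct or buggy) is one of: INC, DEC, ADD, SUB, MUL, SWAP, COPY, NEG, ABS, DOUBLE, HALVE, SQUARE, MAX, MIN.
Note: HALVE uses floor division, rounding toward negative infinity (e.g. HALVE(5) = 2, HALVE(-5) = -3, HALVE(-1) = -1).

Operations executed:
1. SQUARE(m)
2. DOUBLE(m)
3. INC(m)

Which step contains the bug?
Step 3

Trace with buggy code:
Initial: b=-2, m=9
After step 1: b=-2, m=81
After step 2: b=-2, m=162
After step 3: b=-2, m=163
Actual final b=-2, m=163 ≠ expected b=-1, m=162.
Step 3 is the only position where a single-operation replacement can produce the expected result.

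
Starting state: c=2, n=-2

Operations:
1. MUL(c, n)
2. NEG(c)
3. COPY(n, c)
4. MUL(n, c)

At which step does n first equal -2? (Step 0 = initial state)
Step 0

Tracing n:
Initial: n = -2 ← first occurrence
After step 1: n = -2
After step 2: n = -2
After step 3: n = 4
After step 4: n = 16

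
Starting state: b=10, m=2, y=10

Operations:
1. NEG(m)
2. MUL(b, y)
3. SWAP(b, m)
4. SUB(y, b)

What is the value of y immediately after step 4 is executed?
y = 12

Tracing y through execution:
Initial: y = 10
After step 1 (NEG(m)): y = 10
After step 2 (MUL(b, y)): y = 10
After step 3 (SWAP(b, m)): y = 10
After step 4 (SUB(y, b)): y = 12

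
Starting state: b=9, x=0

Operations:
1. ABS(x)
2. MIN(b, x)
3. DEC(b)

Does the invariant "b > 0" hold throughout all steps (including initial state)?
No, violated after step 2

The invariant is violated after step 2.

State at each step:
Initial: b=9, x=0
After step 1: b=9, x=0
After step 2: b=0, x=0
After step 3: b=-1, x=0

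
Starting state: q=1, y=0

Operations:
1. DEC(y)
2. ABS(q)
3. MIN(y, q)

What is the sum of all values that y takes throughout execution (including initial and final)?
-3

Values of y at each step:
Initial: y = 0
After step 1: y = -1
After step 2: y = -1
After step 3: y = -1
Sum = 0 + -1 + -1 + -1 = -3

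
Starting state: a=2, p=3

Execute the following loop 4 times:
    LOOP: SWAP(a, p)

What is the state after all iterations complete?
a=2, p=3

Iteration trace:
Start: a=2, p=3
After iteration 1: a=3, p=2
After iteration 2: a=2, p=3
After iteration 3: a=3, p=2
After iteration 4: a=2, p=3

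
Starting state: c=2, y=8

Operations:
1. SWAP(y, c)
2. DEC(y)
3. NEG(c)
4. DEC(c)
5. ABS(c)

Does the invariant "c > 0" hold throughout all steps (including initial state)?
No, violated after step 3

The invariant is violated after step 3.

State at each step:
Initial: c=2, y=8
After step 1: c=8, y=2
After step 2: c=8, y=1
After step 3: c=-8, y=1
After step 4: c=-9, y=1
After step 5: c=9, y=1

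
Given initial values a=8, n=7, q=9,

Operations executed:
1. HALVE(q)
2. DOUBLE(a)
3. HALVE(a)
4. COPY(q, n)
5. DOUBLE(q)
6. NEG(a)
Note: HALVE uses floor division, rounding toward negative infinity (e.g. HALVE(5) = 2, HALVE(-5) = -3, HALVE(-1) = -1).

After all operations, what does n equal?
n = 7

Tracing execution:
Step 1: HALVE(q) → n = 7
Step 2: DOUBLE(a) → n = 7
Step 3: HALVE(a) → n = 7
Step 4: COPY(q, n) → n = 7
Step 5: DOUBLE(q) → n = 7
Step 6: NEG(a) → n = 7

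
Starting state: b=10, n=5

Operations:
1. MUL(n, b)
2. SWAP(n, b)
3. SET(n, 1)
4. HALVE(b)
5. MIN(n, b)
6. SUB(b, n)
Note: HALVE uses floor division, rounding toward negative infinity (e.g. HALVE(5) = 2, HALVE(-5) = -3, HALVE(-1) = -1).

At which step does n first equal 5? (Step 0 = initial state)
Step 0

Tracing n:
Initial: n = 5 ← first occurrence
After step 1: n = 50
After step 2: n = 10
After step 3: n = 1
After step 4: n = 1
After step 5: n = 1
After step 6: n = 1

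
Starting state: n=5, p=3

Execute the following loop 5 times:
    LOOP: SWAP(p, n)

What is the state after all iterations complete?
n=3, p=5

Iteration trace:
Start: n=5, p=3
After iteration 1: n=3, p=5
After iteration 2: n=5, p=3
After iteration 3: n=3, p=5
After iteration 4: n=5, p=3
After iteration 5: n=3, p=5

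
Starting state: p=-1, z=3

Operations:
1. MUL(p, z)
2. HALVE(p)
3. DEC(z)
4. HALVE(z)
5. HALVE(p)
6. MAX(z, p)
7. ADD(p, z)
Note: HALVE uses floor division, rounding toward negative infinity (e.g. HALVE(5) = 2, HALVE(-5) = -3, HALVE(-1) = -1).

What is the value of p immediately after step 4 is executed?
p = -2

Tracing p through execution:
Initial: p = -1
After step 1 (MUL(p, z)): p = -3
After step 2 (HALVE(p)): p = -2
After step 3 (DEC(z)): p = -2
After step 4 (HALVE(z)): p = -2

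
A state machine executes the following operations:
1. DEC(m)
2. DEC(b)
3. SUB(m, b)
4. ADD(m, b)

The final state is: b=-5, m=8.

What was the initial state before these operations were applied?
b=-4, m=9

Working backwards:
Final state: b=-5, m=8
Before step 4 (ADD(m, b)): b=-5, m=13
Before step 3 (SUB(m, b)): b=-5, m=8
Before step 2 (DEC(b)): b=-4, m=8
Before step 1 (DEC(m)): b=-4, m=9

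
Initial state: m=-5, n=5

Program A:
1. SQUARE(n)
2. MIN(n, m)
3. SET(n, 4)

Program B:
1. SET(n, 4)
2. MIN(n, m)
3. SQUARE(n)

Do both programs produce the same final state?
No

Program A final state: m=-5, n=4
Program B final state: m=-5, n=25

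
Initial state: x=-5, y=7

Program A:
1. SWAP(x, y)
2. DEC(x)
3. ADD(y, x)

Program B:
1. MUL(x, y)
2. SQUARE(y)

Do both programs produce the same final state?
No

Program A final state: x=6, y=1
Program B final state: x=-35, y=49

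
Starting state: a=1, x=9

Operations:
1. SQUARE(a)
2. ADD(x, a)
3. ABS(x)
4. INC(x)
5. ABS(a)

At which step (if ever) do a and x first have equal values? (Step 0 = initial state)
Never

a and x never become equal during execution.

Comparing values at each step:
Initial: a=1, x=9
After step 1: a=1, x=9
After step 2: a=1, x=10
After step 3: a=1, x=10
After step 4: a=1, x=11
After step 5: a=1, x=11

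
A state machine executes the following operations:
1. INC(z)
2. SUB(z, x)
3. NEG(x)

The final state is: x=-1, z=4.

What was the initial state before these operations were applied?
x=1, z=4

Working backwards:
Final state: x=-1, z=4
Before step 3 (NEG(x)): x=1, z=4
Before step 2 (SUB(z, x)): x=1, z=5
Before step 1 (INC(z)): x=1, z=4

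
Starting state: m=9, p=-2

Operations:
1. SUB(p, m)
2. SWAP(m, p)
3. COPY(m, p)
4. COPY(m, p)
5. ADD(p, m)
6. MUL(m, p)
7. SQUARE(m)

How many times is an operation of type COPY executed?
2

Counting COPY operations:
Step 3: COPY(m, p) ← COPY
Step 4: COPY(m, p) ← COPY
Total: 2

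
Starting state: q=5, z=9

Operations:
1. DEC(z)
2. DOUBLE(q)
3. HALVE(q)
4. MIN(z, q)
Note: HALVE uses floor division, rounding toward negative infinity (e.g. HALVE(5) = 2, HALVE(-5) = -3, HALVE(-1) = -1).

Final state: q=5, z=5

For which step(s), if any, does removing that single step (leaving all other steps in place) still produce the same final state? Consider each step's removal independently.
Step(s) 1

Testing removal of each single step:
Without step 1: final = q=5, z=5 (same)
Without step 2: final = q=2, z=2 (different)
Without step 3: final = q=10, z=8 (different)
Without step 4: final = q=5, z=8 (different)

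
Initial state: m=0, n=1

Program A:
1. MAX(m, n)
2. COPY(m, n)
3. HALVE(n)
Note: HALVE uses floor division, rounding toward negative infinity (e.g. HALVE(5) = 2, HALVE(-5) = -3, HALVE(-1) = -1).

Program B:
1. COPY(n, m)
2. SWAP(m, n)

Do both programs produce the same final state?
No

Program A final state: m=1, n=0
Program B final state: m=0, n=0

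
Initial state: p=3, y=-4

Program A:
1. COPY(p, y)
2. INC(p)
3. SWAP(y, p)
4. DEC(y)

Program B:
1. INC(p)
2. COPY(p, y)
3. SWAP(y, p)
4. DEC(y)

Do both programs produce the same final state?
No

Program A final state: p=-4, y=-4
Program B final state: p=-4, y=-5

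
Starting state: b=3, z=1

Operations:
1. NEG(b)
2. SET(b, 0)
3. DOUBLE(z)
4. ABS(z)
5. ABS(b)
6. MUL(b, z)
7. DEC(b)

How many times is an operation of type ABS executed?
2

Counting ABS operations:
Step 4: ABS(z) ← ABS
Step 5: ABS(b) ← ABS
Total: 2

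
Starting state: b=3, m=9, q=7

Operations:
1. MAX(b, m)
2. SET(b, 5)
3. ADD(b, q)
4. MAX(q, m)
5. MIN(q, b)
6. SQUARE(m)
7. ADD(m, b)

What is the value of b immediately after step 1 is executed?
b = 9

Tracing b through execution:
Initial: b = 3
After step 1 (MAX(b, m)): b = 9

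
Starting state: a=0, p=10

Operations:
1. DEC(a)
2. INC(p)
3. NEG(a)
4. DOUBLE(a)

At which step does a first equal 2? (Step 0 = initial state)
Step 4

Tracing a:
Initial: a = 0
After step 1: a = -1
After step 2: a = -1
After step 3: a = 1
After step 4: a = 2 ← first occurrence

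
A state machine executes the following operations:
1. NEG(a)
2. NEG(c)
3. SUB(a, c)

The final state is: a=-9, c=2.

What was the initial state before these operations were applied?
a=7, c=-2

Working backwards:
Final state: a=-9, c=2
Before step 3 (SUB(a, c)): a=-7, c=2
Before step 2 (NEG(c)): a=-7, c=-2
Before step 1 (NEG(a)): a=7, c=-2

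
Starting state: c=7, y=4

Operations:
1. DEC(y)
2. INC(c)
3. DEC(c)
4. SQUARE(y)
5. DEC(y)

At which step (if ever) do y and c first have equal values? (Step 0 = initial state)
Never

y and c never become equal during execution.

Comparing values at each step:
Initial: y=4, c=7
After step 1: y=3, c=7
After step 2: y=3, c=8
After step 3: y=3, c=7
After step 4: y=9, c=7
After step 5: y=8, c=7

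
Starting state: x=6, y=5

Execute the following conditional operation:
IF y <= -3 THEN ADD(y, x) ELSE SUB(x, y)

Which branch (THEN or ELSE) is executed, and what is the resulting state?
Branch: ELSE, Final state: x=1, y=5

Evaluating condition: y <= -3
y = 5
Condition is False, so ELSE branch executes
After SUB(x, y): x=1, y=5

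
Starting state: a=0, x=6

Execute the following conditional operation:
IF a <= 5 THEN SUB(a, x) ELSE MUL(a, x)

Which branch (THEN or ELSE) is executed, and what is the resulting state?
Branch: THEN, Final state: a=-6, x=6

Evaluating condition: a <= 5
a = 0
Condition is True, so THEN branch executes
After SUB(a, x): a=-6, x=6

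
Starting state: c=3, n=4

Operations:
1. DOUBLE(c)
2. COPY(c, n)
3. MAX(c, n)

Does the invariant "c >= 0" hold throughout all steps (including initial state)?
Yes

The invariant holds at every step.

State at each step:
Initial: c=3, n=4
After step 1: c=6, n=4
After step 2: c=4, n=4
After step 3: c=4, n=4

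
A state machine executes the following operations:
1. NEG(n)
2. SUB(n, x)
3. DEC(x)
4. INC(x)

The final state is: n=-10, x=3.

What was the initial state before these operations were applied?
n=7, x=3

Working backwards:
Final state: n=-10, x=3
Before step 4 (INC(x)): n=-10, x=2
Before step 3 (DEC(x)): n=-10, x=3
Before step 2 (SUB(n, x)): n=-7, x=3
Before step 1 (NEG(n)): n=7, x=3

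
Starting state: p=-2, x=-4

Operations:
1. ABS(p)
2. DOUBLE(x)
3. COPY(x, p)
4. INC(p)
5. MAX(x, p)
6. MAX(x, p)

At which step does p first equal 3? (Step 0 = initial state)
Step 4

Tracing p:
Initial: p = -2
After step 1: p = 2
After step 2: p = 2
After step 3: p = 2
After step 4: p = 3 ← first occurrence
After step 5: p = 3
After step 6: p = 3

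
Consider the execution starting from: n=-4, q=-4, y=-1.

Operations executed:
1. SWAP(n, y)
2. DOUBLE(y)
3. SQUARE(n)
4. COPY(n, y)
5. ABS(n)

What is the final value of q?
q = -4

Tracing execution:
Step 1: SWAP(n, y) → q = -4
Step 2: DOUBLE(y) → q = -4
Step 3: SQUARE(n) → q = -4
Step 4: COPY(n, y) → q = -4
Step 5: ABS(n) → q = -4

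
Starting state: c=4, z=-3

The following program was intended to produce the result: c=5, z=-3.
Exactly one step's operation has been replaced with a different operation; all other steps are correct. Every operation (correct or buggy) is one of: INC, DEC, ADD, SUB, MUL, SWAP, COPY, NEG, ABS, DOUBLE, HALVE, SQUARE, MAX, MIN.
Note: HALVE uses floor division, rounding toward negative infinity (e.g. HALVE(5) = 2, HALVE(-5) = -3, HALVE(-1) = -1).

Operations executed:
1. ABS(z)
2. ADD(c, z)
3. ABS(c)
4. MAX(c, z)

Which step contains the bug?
Step 1

Trace with buggy code:
Initial: c=4, z=-3
After step 1: c=4, z=3
After step 2: c=7, z=3
After step 3: c=7, z=3
After step 4: c=7, z=3
Actual final c=7, z=3 ≠ expected c=5, z=-3.
Step 1 is the only position where a single-operation replacement can produce the expected result.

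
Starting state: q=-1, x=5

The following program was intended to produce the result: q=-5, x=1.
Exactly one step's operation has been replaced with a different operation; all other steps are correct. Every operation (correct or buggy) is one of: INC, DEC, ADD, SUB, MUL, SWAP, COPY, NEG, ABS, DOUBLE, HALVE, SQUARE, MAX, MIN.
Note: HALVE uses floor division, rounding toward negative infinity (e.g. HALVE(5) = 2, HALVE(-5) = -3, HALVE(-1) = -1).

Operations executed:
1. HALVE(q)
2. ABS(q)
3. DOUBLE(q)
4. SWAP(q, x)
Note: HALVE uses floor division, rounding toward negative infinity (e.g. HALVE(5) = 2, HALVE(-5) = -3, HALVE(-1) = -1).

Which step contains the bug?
Step 3

Trace with buggy code:
Initial: q=-1, x=5
After step 1: q=-1, x=5
After step 2: q=1, x=5
After step 3: q=2, x=5
After step 4: q=5, x=2
Actual final q=5, x=2 ≠ expected q=-5, x=1.
Step 3 is the only position where a single-operation replacement can produce the expected result.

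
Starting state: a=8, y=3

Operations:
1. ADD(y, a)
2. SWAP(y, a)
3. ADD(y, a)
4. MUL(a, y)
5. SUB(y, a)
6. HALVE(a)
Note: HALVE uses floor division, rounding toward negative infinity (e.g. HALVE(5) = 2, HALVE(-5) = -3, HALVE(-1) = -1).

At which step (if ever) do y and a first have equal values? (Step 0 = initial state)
Never

y and a never become equal during execution.

Comparing values at each step:
Initial: y=3, a=8
After step 1: y=11, a=8
After step 2: y=8, a=11
After step 3: y=19, a=11
After step 4: y=19, a=209
After step 5: y=-190, a=209
After step 6: y=-190, a=104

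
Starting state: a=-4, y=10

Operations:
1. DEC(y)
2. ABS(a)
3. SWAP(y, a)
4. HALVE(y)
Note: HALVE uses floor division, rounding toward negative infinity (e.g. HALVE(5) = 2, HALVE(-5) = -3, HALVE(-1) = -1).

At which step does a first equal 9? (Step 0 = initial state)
Step 3

Tracing a:
Initial: a = -4
After step 1: a = -4
After step 2: a = 4
After step 3: a = 9 ← first occurrence
After step 4: a = 9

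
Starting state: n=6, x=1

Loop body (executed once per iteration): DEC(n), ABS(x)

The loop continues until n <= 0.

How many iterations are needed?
6

Tracing iterations:
Initial: n=6, x=1
After iteration 1: n=5, x=1
After iteration 2: n=4, x=1
After iteration 3: n=3, x=1
After iteration 4: n=2, x=1
After iteration 5: n=1, x=1
After iteration 6: n=0, x=1
n <= 0 now holds, so the loop exits after 6 iterations.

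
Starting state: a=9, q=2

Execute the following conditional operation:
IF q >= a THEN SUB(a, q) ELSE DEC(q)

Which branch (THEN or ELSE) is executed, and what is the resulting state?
Branch: ELSE, Final state: a=9, q=1

Evaluating condition: q >= a
q = 2, a = 9
Condition is False, so ELSE branch executes
After DEC(q): a=9, q=1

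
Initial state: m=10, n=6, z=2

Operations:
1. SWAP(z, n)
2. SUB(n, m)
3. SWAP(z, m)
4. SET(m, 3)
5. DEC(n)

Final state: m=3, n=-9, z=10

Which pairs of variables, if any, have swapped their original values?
None

Comparing initial and final values:
m: 10 → 3
z: 2 → 10
n: 6 → -9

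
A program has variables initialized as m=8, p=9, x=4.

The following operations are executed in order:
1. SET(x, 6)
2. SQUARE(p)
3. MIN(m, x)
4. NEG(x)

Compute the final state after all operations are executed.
{m: 6, p: 81, x: -6}

Step-by-step execution:
Initial: m=8, p=9, x=4
After step 1 (SET(x, 6)): m=8, p=9, x=6
After step 2 (SQUARE(p)): m=8, p=81, x=6
After step 3 (MIN(m, x)): m=6, p=81, x=6
After step 4 (NEG(x)): m=6, p=81, x=-6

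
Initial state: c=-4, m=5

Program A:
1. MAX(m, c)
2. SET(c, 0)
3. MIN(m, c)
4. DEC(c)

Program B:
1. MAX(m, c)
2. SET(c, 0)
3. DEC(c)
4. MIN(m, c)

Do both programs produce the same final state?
No

Program A final state: c=-1, m=0
Program B final state: c=-1, m=-1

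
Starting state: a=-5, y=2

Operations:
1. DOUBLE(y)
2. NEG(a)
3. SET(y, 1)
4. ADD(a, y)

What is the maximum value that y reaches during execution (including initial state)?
4

Values of y at each step:
Initial: y = 2
After step 1: y = 4 ← maximum
After step 2: y = 4
After step 3: y = 1
After step 4: y = 1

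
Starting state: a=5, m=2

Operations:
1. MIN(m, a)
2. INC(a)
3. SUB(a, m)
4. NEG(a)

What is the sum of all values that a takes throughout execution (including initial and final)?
16

Values of a at each step:
Initial: a = 5
After step 1: a = 5
After step 2: a = 6
After step 3: a = 4
After step 4: a = -4
Sum = 5 + 5 + 6 + 4 + -4 = 16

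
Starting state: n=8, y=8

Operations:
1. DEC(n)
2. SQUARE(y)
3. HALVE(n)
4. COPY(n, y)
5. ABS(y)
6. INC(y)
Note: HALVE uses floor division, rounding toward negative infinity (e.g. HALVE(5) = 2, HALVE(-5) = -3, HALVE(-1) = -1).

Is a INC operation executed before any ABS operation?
No

First INC: step 6
First ABS: step 5
Since 6 > 5, ABS comes first.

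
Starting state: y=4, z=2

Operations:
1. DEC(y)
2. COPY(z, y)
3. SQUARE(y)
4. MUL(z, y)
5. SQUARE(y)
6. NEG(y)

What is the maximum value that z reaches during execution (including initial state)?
27

Values of z at each step:
Initial: z = 2
After step 1: z = 2
After step 2: z = 3
After step 3: z = 3
After step 4: z = 27 ← maximum
After step 5: z = 27
After step 6: z = 27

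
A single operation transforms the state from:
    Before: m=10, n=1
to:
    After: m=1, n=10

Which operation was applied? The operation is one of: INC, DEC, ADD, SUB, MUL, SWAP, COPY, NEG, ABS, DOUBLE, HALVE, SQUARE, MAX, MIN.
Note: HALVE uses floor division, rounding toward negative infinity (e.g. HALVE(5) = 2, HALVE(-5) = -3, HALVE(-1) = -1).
SWAP(m, n)

Analyzing the change:
Before: m=10, n=1
After: m=1, n=10
Variable m changed from 10 to 1
Variable n changed from 1 to 10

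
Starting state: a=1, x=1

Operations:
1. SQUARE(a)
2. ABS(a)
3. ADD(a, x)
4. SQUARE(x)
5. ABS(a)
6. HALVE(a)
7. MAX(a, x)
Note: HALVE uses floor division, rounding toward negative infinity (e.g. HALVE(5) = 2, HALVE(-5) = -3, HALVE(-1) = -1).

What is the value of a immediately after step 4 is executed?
a = 2

Tracing a through execution:
Initial: a = 1
After step 1 (SQUARE(a)): a = 1
After step 2 (ABS(a)): a = 1
After step 3 (ADD(a, x)): a = 2
After step 4 (SQUARE(x)): a = 2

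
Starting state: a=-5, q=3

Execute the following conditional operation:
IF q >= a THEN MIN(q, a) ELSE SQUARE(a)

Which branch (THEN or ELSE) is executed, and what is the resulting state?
Branch: THEN, Final state: a=-5, q=-5

Evaluating condition: q >= a
q = 3, a = -5
Condition is True, so THEN branch executes
After MIN(q, a): a=-5, q=-5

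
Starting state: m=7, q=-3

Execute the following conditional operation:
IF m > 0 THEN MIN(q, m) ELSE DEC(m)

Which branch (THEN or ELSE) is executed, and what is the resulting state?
Branch: THEN, Final state: m=7, q=-3

Evaluating condition: m > 0
m = 7
Condition is True, so THEN branch executes
After MIN(q, m): m=7, q=-3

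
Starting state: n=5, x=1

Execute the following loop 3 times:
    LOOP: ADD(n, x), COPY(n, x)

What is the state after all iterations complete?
n=1, x=1

Iteration trace:
Start: n=5, x=1
After iteration 1: n=1, x=1
After iteration 2: n=1, x=1
After iteration 3: n=1, x=1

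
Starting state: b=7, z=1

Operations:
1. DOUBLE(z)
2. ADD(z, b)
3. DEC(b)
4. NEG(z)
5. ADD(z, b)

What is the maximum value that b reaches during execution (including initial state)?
7

Values of b at each step:
Initial: b = 7 ← maximum
After step 1: b = 7
After step 2: b = 7
After step 3: b = 6
After step 4: b = 6
After step 5: b = 6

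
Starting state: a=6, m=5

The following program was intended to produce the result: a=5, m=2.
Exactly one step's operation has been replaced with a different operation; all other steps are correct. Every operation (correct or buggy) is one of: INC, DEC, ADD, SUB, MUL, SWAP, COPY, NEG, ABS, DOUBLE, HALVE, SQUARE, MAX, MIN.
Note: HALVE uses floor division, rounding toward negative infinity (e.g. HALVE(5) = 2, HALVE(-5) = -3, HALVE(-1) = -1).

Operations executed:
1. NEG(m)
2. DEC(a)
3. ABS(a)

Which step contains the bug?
Step 1

Trace with buggy code:
Initial: a=6, m=5
After step 1: a=6, m=-5
After step 2: a=5, m=-5
After step 3: a=5, m=-5
Actual final a=5, m=-5 ≠ expected a=5, m=2.
Step 1 is the only position where a single-operation replacement can produce the expected result.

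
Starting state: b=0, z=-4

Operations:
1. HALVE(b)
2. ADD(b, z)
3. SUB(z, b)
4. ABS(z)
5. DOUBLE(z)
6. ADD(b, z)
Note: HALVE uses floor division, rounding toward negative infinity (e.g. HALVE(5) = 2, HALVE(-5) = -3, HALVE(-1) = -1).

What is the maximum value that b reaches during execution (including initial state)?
0

Values of b at each step:
Initial: b = 0 ← maximum
After step 1: b = 0
After step 2: b = -4
After step 3: b = -4
After step 4: b = -4
After step 5: b = -4
After step 6: b = -4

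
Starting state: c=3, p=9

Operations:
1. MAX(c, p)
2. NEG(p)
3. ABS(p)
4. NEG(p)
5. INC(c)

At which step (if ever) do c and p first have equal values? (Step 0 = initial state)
Step 1

c and p first become equal after step 1.

Comparing values at each step:
Initial: c=3, p=9
After step 1: c=9, p=9 ← equal!
After step 2: c=9, p=-9
After step 3: c=9, p=9 ← equal!
After step 4: c=9, p=-9
After step 5: c=10, p=-9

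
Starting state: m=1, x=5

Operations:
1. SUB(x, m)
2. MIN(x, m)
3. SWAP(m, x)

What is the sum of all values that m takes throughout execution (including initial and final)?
4

Values of m at each step:
Initial: m = 1
After step 1: m = 1
After step 2: m = 1
After step 3: m = 1
Sum = 1 + 1 + 1 + 1 = 4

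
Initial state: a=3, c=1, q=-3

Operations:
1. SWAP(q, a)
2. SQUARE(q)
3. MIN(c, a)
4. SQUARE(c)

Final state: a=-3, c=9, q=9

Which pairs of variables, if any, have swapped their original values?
None

Comparing initial and final values:
a: 3 → -3
c: 1 → 9
q: -3 → 9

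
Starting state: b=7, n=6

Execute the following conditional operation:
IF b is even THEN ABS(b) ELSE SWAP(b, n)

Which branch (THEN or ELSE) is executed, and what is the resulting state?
Branch: ELSE, Final state: b=6, n=7

Evaluating condition: b is even
Condition is False, so ELSE branch executes
After SWAP(b, n): b=6, n=7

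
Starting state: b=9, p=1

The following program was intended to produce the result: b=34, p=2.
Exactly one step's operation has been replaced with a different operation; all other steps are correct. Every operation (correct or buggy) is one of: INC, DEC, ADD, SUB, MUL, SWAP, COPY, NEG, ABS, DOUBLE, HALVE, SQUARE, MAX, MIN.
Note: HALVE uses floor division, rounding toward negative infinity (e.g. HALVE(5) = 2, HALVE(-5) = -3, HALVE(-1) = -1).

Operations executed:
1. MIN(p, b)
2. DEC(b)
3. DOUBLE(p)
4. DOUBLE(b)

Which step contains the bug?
Step 1

Trace with buggy code:
Initial: b=9, p=1
After step 1: b=9, p=1
After step 2: b=8, p=1
After step 3: b=8, p=2
After step 4: b=16, p=2
Actual final b=16, p=2 ≠ expected b=34, p=2.
Step 1 is the only position where a single-operation replacement can produce the expected result.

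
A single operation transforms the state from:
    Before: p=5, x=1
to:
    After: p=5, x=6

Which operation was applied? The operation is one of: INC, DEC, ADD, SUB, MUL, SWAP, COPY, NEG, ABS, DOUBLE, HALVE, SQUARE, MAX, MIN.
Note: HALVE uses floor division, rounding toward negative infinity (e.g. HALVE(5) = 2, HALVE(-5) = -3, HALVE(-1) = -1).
ADD(x, p)

Analyzing the change:
Before: p=5, x=1
After: p=5, x=6
Variable x changed from 1 to 6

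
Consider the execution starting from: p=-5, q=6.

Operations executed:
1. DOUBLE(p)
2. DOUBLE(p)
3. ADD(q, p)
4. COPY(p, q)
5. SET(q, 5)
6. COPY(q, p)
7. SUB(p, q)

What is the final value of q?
q = -14

Tracing execution:
Step 1: DOUBLE(p) → q = 6
Step 2: DOUBLE(p) → q = 6
Step 3: ADD(q, p) → q = -14
Step 4: COPY(p, q) → q = -14
Step 5: SET(q, 5) → q = 5
Step 6: COPY(q, p) → q = -14
Step 7: SUB(p, q) → q = -14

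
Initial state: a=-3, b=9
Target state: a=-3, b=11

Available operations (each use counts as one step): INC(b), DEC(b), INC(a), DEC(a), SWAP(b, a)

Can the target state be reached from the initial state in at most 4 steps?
Yes

Path (2 steps): INC(b) → INC(b)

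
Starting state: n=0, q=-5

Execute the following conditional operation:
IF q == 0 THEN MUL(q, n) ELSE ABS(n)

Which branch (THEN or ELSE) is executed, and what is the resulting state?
Branch: ELSE, Final state: n=0, q=-5

Evaluating condition: q == 0
q = -5
Condition is False, so ELSE branch executes
After ABS(n): n=0, q=-5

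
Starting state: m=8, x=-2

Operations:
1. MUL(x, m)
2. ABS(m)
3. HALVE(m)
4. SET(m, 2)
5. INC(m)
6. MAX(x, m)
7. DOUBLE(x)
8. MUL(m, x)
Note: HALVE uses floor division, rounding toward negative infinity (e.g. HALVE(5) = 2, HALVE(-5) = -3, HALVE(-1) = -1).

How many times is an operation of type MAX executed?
1

Counting MAX operations:
Step 6: MAX(x, m) ← MAX
Total: 1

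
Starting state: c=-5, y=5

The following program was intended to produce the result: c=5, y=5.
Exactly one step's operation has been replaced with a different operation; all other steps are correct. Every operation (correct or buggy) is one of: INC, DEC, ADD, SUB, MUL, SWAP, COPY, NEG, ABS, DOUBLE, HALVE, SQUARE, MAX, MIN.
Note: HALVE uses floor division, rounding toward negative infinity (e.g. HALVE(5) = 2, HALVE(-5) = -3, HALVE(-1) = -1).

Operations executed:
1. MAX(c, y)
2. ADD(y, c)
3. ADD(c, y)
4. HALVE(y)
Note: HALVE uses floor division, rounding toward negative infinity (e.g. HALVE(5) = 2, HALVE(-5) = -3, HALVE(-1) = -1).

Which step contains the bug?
Step 3

Trace with buggy code:
Initial: c=-5, y=5
After step 1: c=5, y=5
After step 2: c=5, y=10
After step 3: c=15, y=10
After step 4: c=15, y=5
Actual final c=15, y=5 ≠ expected c=5, y=5.
Step 3 is the only position where a single-operation replacement can produce the expected result.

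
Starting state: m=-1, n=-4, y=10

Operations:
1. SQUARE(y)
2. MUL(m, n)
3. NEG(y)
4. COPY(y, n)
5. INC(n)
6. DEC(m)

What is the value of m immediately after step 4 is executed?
m = 4

Tracing m through execution:
Initial: m = -1
After step 1 (SQUARE(y)): m = -1
After step 2 (MUL(m, n)): m = 4
After step 3 (NEG(y)): m = 4
After step 4 (COPY(y, n)): m = 4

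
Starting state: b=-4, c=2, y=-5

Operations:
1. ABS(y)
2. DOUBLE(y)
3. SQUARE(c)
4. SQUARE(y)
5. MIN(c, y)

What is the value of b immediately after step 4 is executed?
b = -4

Tracing b through execution:
Initial: b = -4
After step 1 (ABS(y)): b = -4
After step 2 (DOUBLE(y)): b = -4
After step 3 (SQUARE(c)): b = -4
After step 4 (SQUARE(y)): b = -4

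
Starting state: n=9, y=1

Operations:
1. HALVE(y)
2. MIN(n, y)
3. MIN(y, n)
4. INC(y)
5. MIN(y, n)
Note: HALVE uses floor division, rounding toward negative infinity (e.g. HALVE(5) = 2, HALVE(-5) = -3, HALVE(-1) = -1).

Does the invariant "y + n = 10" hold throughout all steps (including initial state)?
No, violated after step 1

The invariant is violated after step 1.

State at each step:
Initial: n=9, y=1
After step 1: n=9, y=0
After step 2: n=0, y=0
After step 3: n=0, y=0
After step 4: n=0, y=1
After step 5: n=0, y=0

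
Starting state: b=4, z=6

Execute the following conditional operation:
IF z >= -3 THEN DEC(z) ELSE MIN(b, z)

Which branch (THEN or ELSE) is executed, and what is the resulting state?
Branch: THEN, Final state: b=4, z=5

Evaluating condition: z >= -3
z = 6
Condition is True, so THEN branch executes
After DEC(z): b=4, z=5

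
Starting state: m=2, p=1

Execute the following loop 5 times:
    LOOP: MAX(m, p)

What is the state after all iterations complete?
m=2, p=1

Iteration trace:
Start: m=2, p=1
After iteration 1: m=2, p=1
After iteration 2: m=2, p=1
After iteration 3: m=2, p=1
After iteration 4: m=2, p=1
After iteration 5: m=2, p=1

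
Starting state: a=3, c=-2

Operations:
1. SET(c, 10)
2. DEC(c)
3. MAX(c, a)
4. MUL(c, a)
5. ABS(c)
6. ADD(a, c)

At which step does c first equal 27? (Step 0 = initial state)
Step 4

Tracing c:
Initial: c = -2
After step 1: c = 10
After step 2: c = 9
After step 3: c = 9
After step 4: c = 27 ← first occurrence
After step 5: c = 27
After step 6: c = 27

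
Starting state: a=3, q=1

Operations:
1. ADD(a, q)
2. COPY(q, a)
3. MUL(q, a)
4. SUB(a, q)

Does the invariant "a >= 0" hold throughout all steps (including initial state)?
No, violated after step 4

The invariant is violated after step 4.

State at each step:
Initial: a=3, q=1
After step 1: a=4, q=1
After step 2: a=4, q=4
After step 3: a=4, q=16
After step 4: a=-12, q=16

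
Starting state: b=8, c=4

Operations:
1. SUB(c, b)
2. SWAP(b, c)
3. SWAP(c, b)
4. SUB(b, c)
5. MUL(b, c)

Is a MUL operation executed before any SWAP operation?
No

First MUL: step 5
First SWAP: step 2
Since 5 > 2, SWAP comes first.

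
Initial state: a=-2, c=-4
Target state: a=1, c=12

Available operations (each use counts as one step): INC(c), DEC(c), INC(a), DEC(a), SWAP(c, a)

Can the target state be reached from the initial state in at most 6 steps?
No

The target state cannot be reached within 6 steps.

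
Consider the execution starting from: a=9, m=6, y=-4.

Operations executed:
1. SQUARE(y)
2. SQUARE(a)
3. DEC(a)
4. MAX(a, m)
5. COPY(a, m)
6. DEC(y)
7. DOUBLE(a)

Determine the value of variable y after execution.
y = 15

Tracing execution:
Step 1: SQUARE(y) → y = 16
Step 2: SQUARE(a) → y = 16
Step 3: DEC(a) → y = 16
Step 4: MAX(a, m) → y = 16
Step 5: COPY(a, m) → y = 16
Step 6: DEC(y) → y = 15
Step 7: DOUBLE(a) → y = 15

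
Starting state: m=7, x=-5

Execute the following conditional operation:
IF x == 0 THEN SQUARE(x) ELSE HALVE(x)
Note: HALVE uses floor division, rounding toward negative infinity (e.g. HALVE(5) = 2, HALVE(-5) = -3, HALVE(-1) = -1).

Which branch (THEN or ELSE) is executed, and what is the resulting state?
Branch: ELSE, Final state: m=7, x=-3

Evaluating condition: x == 0
x = -5
Condition is False, so ELSE branch executes
After HALVE(x): m=7, x=-3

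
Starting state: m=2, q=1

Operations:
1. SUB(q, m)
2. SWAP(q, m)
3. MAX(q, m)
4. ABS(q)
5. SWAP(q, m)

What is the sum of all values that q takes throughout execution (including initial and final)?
5

Values of q at each step:
Initial: q = 1
After step 1: q = -1
After step 2: q = 2
After step 3: q = 2
After step 4: q = 2
After step 5: q = -1
Sum = 1 + -1 + 2 + 2 + 2 + -1 = 5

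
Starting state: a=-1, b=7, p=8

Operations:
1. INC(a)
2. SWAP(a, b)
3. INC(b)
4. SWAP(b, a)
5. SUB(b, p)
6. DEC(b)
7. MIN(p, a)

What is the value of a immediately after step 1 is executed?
a = 0

Tracing a through execution:
Initial: a = -1
After step 1 (INC(a)): a = 0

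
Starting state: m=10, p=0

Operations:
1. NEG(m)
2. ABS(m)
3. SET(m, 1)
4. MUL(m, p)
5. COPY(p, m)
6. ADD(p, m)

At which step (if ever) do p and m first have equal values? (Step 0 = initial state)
Step 4

p and m first become equal after step 4.

Comparing values at each step:
Initial: p=0, m=10
After step 1: p=0, m=-10
After step 2: p=0, m=10
After step 3: p=0, m=1
After step 4: p=0, m=0 ← equal!
After step 5: p=0, m=0 ← equal!
After step 6: p=0, m=0 ← equal!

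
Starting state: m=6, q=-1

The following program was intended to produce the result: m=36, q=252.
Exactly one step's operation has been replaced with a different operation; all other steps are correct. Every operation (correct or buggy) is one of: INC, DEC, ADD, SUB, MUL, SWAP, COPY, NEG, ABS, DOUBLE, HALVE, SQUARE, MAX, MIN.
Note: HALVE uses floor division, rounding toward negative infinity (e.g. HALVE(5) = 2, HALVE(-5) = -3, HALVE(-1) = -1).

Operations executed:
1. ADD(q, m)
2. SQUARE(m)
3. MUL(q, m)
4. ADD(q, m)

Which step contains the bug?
Step 1

Trace with buggy code:
Initial: m=6, q=-1
After step 1: m=6, q=5
After step 2: m=36, q=5
After step 3: m=36, q=180
After step 4: m=36, q=216
Actual final m=36, q=216 ≠ expected m=36, q=252.
Step 1 is the only position where a single-operation replacement can produce the expected result.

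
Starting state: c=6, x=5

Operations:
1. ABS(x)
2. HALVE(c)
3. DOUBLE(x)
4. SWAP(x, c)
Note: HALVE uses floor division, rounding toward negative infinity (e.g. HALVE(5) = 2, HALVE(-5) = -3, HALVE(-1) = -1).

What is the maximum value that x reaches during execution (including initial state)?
10

Values of x at each step:
Initial: x = 5
After step 1: x = 5
After step 2: x = 5
After step 3: x = 10 ← maximum
After step 4: x = 3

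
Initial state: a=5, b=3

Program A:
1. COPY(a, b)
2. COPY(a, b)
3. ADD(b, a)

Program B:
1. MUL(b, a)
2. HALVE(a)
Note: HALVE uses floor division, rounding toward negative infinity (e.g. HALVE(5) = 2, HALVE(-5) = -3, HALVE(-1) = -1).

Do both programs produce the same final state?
No

Program A final state: a=3, b=6
Program B final state: a=2, b=15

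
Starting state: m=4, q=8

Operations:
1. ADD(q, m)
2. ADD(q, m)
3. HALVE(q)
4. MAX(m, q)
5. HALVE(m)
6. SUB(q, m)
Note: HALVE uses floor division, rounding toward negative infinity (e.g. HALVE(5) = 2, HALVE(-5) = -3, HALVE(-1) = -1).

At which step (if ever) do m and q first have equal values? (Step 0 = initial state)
Step 4

m and q first become equal after step 4.

Comparing values at each step:
Initial: m=4, q=8
After step 1: m=4, q=12
After step 2: m=4, q=16
After step 3: m=4, q=8
After step 4: m=8, q=8 ← equal!
After step 5: m=4, q=8
After step 6: m=4, q=4 ← equal!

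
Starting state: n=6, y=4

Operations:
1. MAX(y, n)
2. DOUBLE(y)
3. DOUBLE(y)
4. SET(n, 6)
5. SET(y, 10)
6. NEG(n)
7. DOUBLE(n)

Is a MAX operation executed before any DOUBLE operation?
Yes

First MAX: step 1
First DOUBLE: step 2
Since 1 < 2, MAX comes first.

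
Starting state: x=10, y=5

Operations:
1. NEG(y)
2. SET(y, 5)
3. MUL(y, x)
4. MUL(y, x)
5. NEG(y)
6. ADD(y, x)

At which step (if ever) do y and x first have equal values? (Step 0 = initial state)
Never

y and x never become equal during execution.

Comparing values at each step:
Initial: y=5, x=10
After step 1: y=-5, x=10
After step 2: y=5, x=10
After step 3: y=50, x=10
After step 4: y=500, x=10
After step 5: y=-500, x=10
After step 6: y=-490, x=10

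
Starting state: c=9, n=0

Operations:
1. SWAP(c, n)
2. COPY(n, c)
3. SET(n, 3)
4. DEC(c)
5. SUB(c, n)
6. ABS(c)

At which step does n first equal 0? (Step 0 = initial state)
Step 0

Tracing n:
Initial: n = 0 ← first occurrence
After step 1: n = 9
After step 2: n = 0
After step 3: n = 3
After step 4: n = 3
After step 5: n = 3
After step 6: n = 3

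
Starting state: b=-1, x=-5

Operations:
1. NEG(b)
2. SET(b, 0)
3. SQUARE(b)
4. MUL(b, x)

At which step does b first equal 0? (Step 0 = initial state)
Step 2

Tracing b:
Initial: b = -1
After step 1: b = 1
After step 2: b = 0 ← first occurrence
After step 3: b = 0
After step 4: b = 0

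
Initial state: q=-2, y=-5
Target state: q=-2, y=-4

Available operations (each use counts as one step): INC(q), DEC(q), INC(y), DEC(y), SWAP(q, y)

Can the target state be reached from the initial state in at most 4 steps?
Yes

Path (1 step): INC(y)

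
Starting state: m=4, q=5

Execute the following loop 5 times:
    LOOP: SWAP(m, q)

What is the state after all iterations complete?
m=5, q=4

Iteration trace:
Start: m=4, q=5
After iteration 1: m=5, q=4
After iteration 2: m=4, q=5
After iteration 3: m=5, q=4
After iteration 4: m=4, q=5
After iteration 5: m=5, q=4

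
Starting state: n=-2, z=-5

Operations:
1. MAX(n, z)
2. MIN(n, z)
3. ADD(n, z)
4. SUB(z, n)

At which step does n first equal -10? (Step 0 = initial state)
Step 3

Tracing n:
Initial: n = -2
After step 1: n = -2
After step 2: n = -5
After step 3: n = -10 ← first occurrence
After step 4: n = -10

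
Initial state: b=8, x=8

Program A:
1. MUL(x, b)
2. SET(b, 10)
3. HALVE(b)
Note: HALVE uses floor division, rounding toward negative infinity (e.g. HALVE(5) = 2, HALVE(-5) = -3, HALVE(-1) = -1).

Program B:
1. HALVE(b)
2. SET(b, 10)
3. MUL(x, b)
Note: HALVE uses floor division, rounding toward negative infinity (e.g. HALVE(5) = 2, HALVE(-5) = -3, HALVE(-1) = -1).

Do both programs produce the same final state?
No

Program A final state: b=5, x=64
Program B final state: b=10, x=80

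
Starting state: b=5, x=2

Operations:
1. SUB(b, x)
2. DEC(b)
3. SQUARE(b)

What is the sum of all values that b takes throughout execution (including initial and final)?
14

Values of b at each step:
Initial: b = 5
After step 1: b = 3
After step 2: b = 2
After step 3: b = 4
Sum = 5 + 3 + 2 + 4 = 14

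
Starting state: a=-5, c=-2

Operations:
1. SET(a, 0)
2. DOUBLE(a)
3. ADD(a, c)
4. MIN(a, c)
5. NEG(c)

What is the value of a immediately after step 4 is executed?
a = -2

Tracing a through execution:
Initial: a = -5
After step 1 (SET(a, 0)): a = 0
After step 2 (DOUBLE(a)): a = 0
After step 3 (ADD(a, c)): a = -2
After step 4 (MIN(a, c)): a = -2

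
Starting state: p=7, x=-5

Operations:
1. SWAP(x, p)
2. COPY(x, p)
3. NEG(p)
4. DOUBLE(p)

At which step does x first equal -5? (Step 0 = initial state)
Step 0

Tracing x:
Initial: x = -5 ← first occurrence
After step 1: x = 7
After step 2: x = -5
After step 3: x = -5
After step 4: x = -5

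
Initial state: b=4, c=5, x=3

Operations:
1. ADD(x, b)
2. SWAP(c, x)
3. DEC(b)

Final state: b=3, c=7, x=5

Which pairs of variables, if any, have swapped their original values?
None

Comparing initial and final values:
x: 3 → 5
c: 5 → 7
b: 4 → 3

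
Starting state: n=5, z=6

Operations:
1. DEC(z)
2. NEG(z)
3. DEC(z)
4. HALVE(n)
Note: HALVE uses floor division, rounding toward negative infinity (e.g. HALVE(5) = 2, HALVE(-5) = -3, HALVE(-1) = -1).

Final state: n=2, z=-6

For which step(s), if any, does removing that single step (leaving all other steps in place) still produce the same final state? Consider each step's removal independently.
None - removing any single step changes the final result

Testing removal of each single step:
Without step 1: final = n=2, z=-7 (different)
Without step 2: final = n=2, z=4 (different)
Without step 3: final = n=2, z=-5 (different)
Without step 4: final = n=5, z=-6 (different)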